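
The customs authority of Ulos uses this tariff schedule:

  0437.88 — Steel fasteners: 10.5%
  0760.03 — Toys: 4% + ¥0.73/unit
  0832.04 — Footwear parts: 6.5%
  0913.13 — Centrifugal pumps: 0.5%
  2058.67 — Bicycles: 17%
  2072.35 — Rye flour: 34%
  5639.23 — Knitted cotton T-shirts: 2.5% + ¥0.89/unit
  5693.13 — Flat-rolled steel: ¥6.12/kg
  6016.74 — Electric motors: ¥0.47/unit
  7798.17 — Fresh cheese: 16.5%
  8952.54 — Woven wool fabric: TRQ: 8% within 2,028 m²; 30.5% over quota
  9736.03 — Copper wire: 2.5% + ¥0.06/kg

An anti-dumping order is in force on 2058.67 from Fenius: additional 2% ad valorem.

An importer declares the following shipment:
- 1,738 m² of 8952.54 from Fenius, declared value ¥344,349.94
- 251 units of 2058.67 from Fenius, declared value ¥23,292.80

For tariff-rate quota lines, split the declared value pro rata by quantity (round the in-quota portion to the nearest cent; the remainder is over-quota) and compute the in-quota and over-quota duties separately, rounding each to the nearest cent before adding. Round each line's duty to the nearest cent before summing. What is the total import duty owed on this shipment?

Line 1 (8952.54, Fenius, 1,738 m², ¥344,349.94):
Code 8952.54 is under a tariff-rate quota (threshold 2,028 m²). Quantity 1,738 m² is within the quota, so the in-quota rate 8% applies to the full value.
Duty = ¥344,349.94 × 8% = ¥27,548.00.
Line 2 (2058.67, Fenius, 251 units, ¥23,292.80):
Base rate for 2058.67 is 17%.
Additional duty on 2058.67 from Fenius: +2%. Applied ad valorem rate: 17% + 2% = 19%.
Duty = ¥23,292.80 × 19% = ¥4,425.63.
Total = ¥27,548.00 + ¥4,425.63 = ¥31,973.63.

¥31,973.63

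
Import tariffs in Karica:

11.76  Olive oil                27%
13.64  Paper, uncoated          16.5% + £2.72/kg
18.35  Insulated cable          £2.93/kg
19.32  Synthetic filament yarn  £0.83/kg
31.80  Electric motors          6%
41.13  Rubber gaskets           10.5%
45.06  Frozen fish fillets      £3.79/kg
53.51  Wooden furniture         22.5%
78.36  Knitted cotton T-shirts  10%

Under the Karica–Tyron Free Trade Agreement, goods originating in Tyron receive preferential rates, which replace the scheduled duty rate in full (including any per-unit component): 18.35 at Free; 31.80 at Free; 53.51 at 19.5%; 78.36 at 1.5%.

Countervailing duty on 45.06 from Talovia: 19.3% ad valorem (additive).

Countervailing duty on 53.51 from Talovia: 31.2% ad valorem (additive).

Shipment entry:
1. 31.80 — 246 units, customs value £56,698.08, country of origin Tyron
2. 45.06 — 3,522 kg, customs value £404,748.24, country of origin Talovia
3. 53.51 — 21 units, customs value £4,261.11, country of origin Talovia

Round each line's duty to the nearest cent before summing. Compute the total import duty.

£93,753.01

Line 1 (31.80, Tyron, 246 units, £56,698.08):
Base rate for 31.80 is 6%.
Origin Tyron qualifies under the Karica–Tyron agreement and 31.80 is covered: preferential rate Free applies instead.
Duty = £56,698.08 × 0% = £0.00.
Line 2 (45.06, Talovia, 3,522 kg, £404,748.24):
Base rate for 45.06 is £3.79/kg.
Additional duty on 45.06 from Talovia: +19.3% ad valorem. Applied ad valorem rate = 19.3%.
Duty = £404,748.24 × 19.3% + 3,522 × £3.79 = £91,464.79.
Line 3 (53.51, Talovia, 21 units, £4,261.11):
Base rate for 53.51 is 22.5%.
53.51 has an FTA preferential rate, but origin Talovia is not Tyron; base rate stands.
Additional duty on 53.51 from Talovia: +31.2%. Applied ad valorem rate: 22.5% + 31.2% = 53.7%.
Duty = £4,261.11 × 53.7% = £2,288.22.
Total = £0.00 + £91,464.79 + £2,288.22 = £93,753.01.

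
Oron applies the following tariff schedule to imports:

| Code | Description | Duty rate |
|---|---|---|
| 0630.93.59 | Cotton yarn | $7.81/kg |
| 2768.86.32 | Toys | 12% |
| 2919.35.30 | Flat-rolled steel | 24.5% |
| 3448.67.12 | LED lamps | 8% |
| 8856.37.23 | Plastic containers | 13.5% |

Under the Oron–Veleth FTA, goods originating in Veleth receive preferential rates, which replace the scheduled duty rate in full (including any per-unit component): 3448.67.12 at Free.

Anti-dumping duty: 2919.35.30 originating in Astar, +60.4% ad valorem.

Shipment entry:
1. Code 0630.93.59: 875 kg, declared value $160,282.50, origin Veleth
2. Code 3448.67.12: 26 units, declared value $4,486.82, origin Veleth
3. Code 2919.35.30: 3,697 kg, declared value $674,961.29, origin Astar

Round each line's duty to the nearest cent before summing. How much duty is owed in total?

Line 1 (0630.93.59, Veleth, 875 kg, $160,282.50):
Base rate for 0630.93.59 is $7.81/kg.
Origin Veleth is the FTA partner but 0630.93.59 is not on the preference list; base rate stands.
Duty = 875 × $7.81 = $6,833.75.
Line 2 (3448.67.12, Veleth, 26 units, $4,486.82):
Base rate for 3448.67.12 is 8%.
Origin Veleth qualifies under the Oron–Veleth agreement and 3448.67.12 is covered: preferential rate Free applies instead.
Duty = $4,486.82 × 0% = $0.00.
Line 3 (2919.35.30, Astar, 3,697 kg, $674,961.29):
Base rate for 2919.35.30 is 24.5%.
Additional duty on 2919.35.30 from Astar: +60.4%. Applied ad valorem rate: 24.5% + 60.4% = 84.9%.
Duty = $674,961.29 × 84.9% = $573,042.14.
Total = $6,833.75 + $0.00 + $573,042.14 = $579,875.89.

$579,875.89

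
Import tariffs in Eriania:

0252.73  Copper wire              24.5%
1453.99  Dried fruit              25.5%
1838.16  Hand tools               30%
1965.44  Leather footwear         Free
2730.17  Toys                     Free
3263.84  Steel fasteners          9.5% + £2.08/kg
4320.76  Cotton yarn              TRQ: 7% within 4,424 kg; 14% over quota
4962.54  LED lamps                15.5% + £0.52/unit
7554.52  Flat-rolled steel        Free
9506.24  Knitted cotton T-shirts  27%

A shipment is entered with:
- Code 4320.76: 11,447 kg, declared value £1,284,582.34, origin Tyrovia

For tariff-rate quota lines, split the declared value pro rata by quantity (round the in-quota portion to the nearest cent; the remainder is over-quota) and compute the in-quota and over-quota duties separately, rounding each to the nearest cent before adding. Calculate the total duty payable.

£145,089.24

Line 1 (4320.76, Tyrovia, 11,447 kg, £1,284,582.34):
Code 4320.76 is under a tariff-rate quota (threshold 4,424 kg). In-quota: 4,424 kg at 7%; over-quota: 7,023 kg at 14%.
Pro-rata value split: in-quota = £1,284,582.34 × 4,424/11,447 = £496,461.28; over-quota = £1,284,582.34 − £496,461.28 = £788,121.06.
In-quota duty = £496,461.28 × 7% = £34,752.29. Over-quota duty = £788,121.06 × 14% = £110,336.95.
Line duty = £34,752.29 + £110,336.95 = £145,089.24.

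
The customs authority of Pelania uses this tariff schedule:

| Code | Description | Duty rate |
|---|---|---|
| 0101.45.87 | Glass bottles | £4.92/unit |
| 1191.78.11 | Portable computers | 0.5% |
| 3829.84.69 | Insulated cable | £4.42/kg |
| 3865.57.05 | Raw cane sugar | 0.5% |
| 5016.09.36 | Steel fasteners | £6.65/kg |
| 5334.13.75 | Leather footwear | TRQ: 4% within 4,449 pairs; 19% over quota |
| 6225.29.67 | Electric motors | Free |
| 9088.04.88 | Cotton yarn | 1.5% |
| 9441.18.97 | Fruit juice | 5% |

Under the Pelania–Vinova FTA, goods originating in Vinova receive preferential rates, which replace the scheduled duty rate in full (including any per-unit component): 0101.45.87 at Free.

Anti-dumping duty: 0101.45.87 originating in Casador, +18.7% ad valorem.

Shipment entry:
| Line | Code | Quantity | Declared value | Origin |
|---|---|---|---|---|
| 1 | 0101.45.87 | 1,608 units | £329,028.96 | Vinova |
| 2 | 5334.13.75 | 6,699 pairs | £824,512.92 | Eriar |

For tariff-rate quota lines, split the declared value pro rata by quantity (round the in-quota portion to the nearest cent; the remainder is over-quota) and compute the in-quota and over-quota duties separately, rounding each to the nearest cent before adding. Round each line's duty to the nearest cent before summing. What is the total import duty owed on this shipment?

Line 1 (0101.45.87, Vinova, 1,608 units, £329,028.96):
Base rate for 0101.45.87 is £4.92/unit.
Origin Vinova qualifies under the Pelania–Vinova agreement and 0101.45.87 is covered: preferential rate Free applies instead.
The additional-duty order on 0101.45.87 targets Casador, not Vinova; it does not apply.
Duty = £329,028.96 × 0% = £0.00.
Line 2 (5334.13.75, Eriar, 6,699 pairs, £824,512.92):
Code 5334.13.75 is under a tariff-rate quota (threshold 4,449 pairs). In-quota: 4,449 pairs at 4%; over-quota: 2,250 pairs at 19%.
Pro-rata value split: in-quota = £824,512.92 × 4,449/6,699 = £547,582.92; over-quota = £824,512.92 − £547,582.92 = £276,930.00.
In-quota duty = £547,582.92 × 4% = £21,903.32. Over-quota duty = £276,930.00 × 19% = £52,616.70.
Line duty = £21,903.32 + £52,616.70 = £74,520.02.
Total = £0.00 + £74,520.02 = £74,520.02.

£74,520.02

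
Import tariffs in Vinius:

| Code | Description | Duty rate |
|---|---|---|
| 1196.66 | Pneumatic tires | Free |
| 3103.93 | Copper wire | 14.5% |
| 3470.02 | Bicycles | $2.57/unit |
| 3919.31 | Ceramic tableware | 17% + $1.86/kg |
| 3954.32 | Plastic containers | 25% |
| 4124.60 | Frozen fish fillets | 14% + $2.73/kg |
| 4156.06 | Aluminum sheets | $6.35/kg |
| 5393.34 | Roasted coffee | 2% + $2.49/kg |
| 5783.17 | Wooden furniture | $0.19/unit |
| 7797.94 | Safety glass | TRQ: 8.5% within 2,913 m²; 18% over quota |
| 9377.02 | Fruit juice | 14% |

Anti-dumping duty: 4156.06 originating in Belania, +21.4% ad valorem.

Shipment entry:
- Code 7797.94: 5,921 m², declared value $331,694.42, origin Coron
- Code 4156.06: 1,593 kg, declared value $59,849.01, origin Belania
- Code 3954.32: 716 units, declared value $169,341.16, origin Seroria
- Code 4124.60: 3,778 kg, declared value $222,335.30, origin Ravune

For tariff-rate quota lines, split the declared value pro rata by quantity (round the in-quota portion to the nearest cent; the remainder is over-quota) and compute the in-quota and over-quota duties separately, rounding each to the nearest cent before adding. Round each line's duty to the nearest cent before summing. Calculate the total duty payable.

Line 1 (7797.94, Coron, 5,921 m², $331,694.42):
Code 7797.94 is under a tariff-rate quota (threshold 2,913 m²). In-quota: 2,913 m² at 8.5%; over-quota: 3,008 m² at 18%.
Pro-rata value split: in-quota = $331,694.42 × 2,913/5,921 = $163,186.26; over-quota = $331,694.42 − $163,186.26 = $168,508.16.
In-quota duty = $163,186.26 × 8.5% = $13,870.83. Over-quota duty = $168,508.16 × 18% = $30,331.47.
Line duty = $13,870.83 + $30,331.47 = $44,202.30.
Line 2 (4156.06, Belania, 1,593 kg, $59,849.01):
Base rate for 4156.06 is $6.35/kg.
Additional duty on 4156.06 from Belania: +21.4% ad valorem. Applied ad valorem rate = 21.4%.
Duty = $59,849.01 × 21.4% + 1,593 × $6.35 = $22,923.24.
Line 3 (3954.32, Seroria, 716 units, $169,341.16):
Base rate for 3954.32 is 25%.
Duty = $169,341.16 × 25% = $42,335.29.
Line 4 (4124.60, Ravune, 3,778 kg, $222,335.30):
Base rate for 4124.60 is 14% + $2.73/kg.
Duty = $222,335.30 × 14% + 3,778 × $2.73 = $41,440.88.
Total = $44,202.30 + $22,923.24 + $42,335.29 + $41,440.88 = $150,901.71.

$150,901.71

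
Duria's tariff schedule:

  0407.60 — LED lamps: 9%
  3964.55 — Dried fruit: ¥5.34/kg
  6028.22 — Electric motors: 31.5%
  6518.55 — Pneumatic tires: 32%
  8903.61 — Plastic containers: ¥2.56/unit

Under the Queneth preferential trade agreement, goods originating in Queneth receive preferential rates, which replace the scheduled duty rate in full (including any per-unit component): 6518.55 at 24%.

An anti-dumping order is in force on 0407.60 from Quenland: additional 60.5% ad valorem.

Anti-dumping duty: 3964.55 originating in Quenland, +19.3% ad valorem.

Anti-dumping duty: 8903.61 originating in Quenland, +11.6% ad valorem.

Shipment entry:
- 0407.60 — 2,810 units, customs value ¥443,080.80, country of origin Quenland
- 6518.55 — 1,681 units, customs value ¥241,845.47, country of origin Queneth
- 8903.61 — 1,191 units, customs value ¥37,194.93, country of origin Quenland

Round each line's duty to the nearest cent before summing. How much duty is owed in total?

¥373,347.64

Line 1 (0407.60, Quenland, 2,810 units, ¥443,080.80):
Base rate for 0407.60 is 9%.
Additional duty on 0407.60 from Quenland: +60.5%. Applied ad valorem rate: 9% + 60.5% = 69.5%.
Duty = ¥443,080.80 × 69.5% = ¥307,941.16.
Line 2 (6518.55, Queneth, 1,681 units, ¥241,845.47):
Base rate for 6518.55 is 32%.
Origin Queneth qualifies under the Duria–Queneth agreement and 6518.55 is covered: preferential rate 24% applies instead.
Duty = ¥241,845.47 × 24% = ¥58,042.91.
Line 3 (8903.61, Quenland, 1,191 units, ¥37,194.93):
Base rate for 8903.61 is ¥2.56/unit.
Additional duty on 8903.61 from Quenland: +11.6% ad valorem. Applied ad valorem rate = 11.6%.
Duty = ¥37,194.93 × 11.6% + 1,191 × ¥2.56 = ¥7,363.57.
Total = ¥307,941.16 + ¥58,042.91 + ¥7,363.57 = ¥373,347.64.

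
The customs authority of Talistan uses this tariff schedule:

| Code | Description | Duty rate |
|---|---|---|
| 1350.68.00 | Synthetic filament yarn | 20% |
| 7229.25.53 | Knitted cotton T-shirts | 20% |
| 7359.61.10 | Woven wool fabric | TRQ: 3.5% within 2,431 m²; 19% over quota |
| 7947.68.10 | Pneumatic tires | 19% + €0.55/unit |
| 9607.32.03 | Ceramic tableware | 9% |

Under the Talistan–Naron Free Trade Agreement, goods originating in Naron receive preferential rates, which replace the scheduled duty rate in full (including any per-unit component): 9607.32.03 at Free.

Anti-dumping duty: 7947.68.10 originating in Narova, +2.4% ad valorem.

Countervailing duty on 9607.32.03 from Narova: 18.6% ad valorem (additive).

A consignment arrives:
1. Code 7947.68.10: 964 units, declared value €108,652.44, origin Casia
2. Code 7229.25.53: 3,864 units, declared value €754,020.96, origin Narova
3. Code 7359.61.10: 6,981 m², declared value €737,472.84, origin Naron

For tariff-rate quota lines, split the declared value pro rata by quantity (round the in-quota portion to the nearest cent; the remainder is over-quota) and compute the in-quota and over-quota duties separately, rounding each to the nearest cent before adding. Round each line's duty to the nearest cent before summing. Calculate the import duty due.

Line 1 (7947.68.10, Casia, 964 units, €108,652.44):
Base rate for 7947.68.10 is 19% + €0.55/unit.
The additional-duty order on 7947.68.10 targets Narova, not Casia; it does not apply.
Duty = €108,652.44 × 19% + 964 × €0.55 = €21,174.16.
Line 2 (7229.25.53, Narova, 3,864 units, €754,020.96):
Base rate for 7229.25.53 is 20%.
Duty = €754,020.96 × 20% = €150,804.19.
Line 3 (7359.61.10, Naron, 6,981 m², €737,472.84):
Code 7359.61.10 is under a tariff-rate quota (threshold 2,431 m²). In-quota: 2,431 m² at 3.5%; over-quota: 4,550 m² at 19%.
Pro-rata value split: in-quota = €737,472.84 × 2,431/6,981 = €256,810.84; over-quota = €737,472.84 − €256,810.84 = €480,662.00.
In-quota duty = €256,810.84 × 3.5% = €8,988.38. Over-quota duty = €480,662.00 × 19% = €91,325.78.
Line duty = €8,988.38 + €91,325.78 = €100,314.16.
Total = €21,174.16 + €150,804.19 + €100,314.16 = €272,292.51.

€272,292.51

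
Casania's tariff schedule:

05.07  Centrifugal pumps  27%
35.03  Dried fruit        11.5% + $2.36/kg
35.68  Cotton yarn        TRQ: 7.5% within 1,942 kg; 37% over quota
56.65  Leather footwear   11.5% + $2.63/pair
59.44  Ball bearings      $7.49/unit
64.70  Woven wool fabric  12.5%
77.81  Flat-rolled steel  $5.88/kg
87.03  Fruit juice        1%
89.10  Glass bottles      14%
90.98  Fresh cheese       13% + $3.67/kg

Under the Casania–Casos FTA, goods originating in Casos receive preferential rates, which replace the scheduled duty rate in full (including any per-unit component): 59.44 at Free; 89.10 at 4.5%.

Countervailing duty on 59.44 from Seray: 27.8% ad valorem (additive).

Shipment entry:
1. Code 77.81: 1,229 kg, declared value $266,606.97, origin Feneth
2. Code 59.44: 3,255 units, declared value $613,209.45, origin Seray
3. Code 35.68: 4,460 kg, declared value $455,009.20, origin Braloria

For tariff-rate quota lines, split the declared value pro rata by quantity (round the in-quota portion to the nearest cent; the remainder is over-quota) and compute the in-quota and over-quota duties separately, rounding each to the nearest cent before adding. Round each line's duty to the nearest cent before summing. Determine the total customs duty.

Line 1 (77.81, Feneth, 1,229 kg, $266,606.97):
Base rate for 77.81 is $5.88/kg.
Duty = 1,229 × $5.88 = $7,226.52.
Line 2 (59.44, Seray, 3,255 units, $613,209.45):
Base rate for 59.44 is $7.49/unit.
59.44 has an FTA preferential rate, but origin Seray is not Casos; base rate stands.
Additional duty on 59.44 from Seray: +27.8% ad valorem. Applied ad valorem rate = 27.8%.
Duty = $613,209.45 × 27.8% + 3,255 × $7.49 = $194,852.18.
Line 3 (35.68, Braloria, 4,460 kg, $455,009.20):
Code 35.68 is under a tariff-rate quota (threshold 1,942 kg). In-quota: 1,942 kg at 7.5%; over-quota: 2,518 kg at 37%.
Pro-rata value split: in-quota = $455,009.20 × 1,942/4,460 = $198,122.84; over-quota = $455,009.20 − $198,122.84 = $256,886.36.
In-quota duty = $198,122.84 × 7.5% = $14,859.21. Over-quota duty = $256,886.36 × 37% = $95,047.95.
Line duty = $14,859.21 + $95,047.95 = $109,907.16.
Total = $7,226.52 + $194,852.18 + $109,907.16 = $311,985.86.

$311,985.86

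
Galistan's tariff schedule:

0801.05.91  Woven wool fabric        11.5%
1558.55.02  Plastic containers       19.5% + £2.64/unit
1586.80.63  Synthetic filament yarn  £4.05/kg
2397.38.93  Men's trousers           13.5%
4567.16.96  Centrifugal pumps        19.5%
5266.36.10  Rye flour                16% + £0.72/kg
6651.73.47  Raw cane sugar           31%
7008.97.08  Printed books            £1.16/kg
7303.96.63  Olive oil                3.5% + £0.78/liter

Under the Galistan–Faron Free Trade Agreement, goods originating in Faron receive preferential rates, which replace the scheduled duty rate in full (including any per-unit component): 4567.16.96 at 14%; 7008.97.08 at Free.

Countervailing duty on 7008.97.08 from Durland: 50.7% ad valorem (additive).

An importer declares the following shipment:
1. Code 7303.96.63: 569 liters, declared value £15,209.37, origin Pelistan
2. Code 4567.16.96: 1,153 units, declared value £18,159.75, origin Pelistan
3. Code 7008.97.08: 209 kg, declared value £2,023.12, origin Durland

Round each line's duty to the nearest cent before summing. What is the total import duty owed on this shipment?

Line 1 (7303.96.63, Pelistan, 569 liters, £15,209.37):
Base rate for 7303.96.63 is 3.5% + £0.78/liter.
Duty = £15,209.37 × 3.5% + 569 × £0.78 = £976.15.
Line 2 (4567.16.96, Pelistan, 1,153 units, £18,159.75):
Base rate for 4567.16.96 is 19.5%.
4567.16.96 has an FTA preferential rate, but origin Pelistan is not Faron; base rate stands.
Duty = £18,159.75 × 19.5% = £3,541.15.
Line 3 (7008.97.08, Durland, 209 kg, £2,023.12):
Base rate for 7008.97.08 is £1.16/kg.
7008.97.08 has an FTA preferential rate, but origin Durland is not Faron; base rate stands.
Additional duty on 7008.97.08 from Durland: +50.7% ad valorem. Applied ad valorem rate = 50.7%.
Duty = £2,023.12 × 50.7% + 209 × £1.16 = £1,268.16.
Total = £976.15 + £3,541.15 + £1,268.16 = £5,785.46.

£5,785.46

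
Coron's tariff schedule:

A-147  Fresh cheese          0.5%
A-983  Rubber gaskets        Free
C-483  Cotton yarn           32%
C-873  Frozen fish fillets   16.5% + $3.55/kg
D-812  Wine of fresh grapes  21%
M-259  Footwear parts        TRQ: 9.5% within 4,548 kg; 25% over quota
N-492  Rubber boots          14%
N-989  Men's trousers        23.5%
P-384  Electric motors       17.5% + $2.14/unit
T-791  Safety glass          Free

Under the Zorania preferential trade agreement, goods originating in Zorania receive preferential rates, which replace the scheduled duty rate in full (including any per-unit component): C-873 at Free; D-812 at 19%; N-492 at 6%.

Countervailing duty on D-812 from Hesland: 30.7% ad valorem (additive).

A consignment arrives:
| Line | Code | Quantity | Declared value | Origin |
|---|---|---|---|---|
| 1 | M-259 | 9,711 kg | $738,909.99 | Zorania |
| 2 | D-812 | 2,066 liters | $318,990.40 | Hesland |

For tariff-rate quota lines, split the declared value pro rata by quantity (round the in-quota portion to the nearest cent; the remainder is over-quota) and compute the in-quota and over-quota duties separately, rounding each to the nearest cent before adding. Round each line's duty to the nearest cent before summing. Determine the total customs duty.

Line 1 (M-259, Zorania, 9,711 kg, $738,909.99):
Code M-259 is under a tariff-rate quota (threshold 4,548 kg). In-quota: 4,548 kg at 9.5%; over-quota: 5,163 kg at 25%.
Pro-rata value split: in-quota = $738,909.99 × 4,548/9,711 = $346,057.32; over-quota = $738,909.99 − $346,057.32 = $392,852.67.
In-quota duty = $346,057.32 × 9.5% = $32,875.45. Over-quota duty = $392,852.67 × 25% = $98,213.17.
Line duty = $32,875.45 + $98,213.17 = $131,088.62.
Line 2 (D-812, Hesland, 2,066 liters, $318,990.40):
Base rate for D-812 is 21%.
D-812 has an FTA preferential rate, but origin Hesland is not Zorania; base rate stands.
Additional duty on D-812 from Hesland: +30.7%. Applied ad valorem rate: 21% + 30.7% = 51.7%.
Duty = $318,990.40 × 51.7% = $164,918.04.
Total = $131,088.62 + $164,918.04 = $296,006.66.

$296,006.66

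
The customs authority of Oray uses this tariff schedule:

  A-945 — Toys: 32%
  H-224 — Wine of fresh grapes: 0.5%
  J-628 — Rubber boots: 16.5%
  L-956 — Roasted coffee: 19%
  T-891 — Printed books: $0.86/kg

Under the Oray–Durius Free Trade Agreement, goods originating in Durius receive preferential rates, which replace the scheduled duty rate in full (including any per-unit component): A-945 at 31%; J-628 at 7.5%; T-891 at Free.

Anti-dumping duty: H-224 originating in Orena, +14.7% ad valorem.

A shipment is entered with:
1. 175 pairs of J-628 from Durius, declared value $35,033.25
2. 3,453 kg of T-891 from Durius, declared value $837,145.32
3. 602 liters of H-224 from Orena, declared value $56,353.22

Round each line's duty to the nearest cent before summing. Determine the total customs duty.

Line 1 (J-628, Durius, 175 pairs, $35,033.25):
Base rate for J-628 is 16.5%.
Origin Durius qualifies under the Oray–Durius agreement and J-628 is covered: preferential rate 7.5% applies instead.
Duty = $35,033.25 × 7.5% = $2,627.49.
Line 2 (T-891, Durius, 3,453 kg, $837,145.32):
Base rate for T-891 is $0.86/kg.
Origin Durius qualifies under the Oray–Durius agreement and T-891 is covered: preferential rate Free applies instead.
Duty = $837,145.32 × 0% = $0.00.
Line 3 (H-224, Orena, 602 liters, $56,353.22):
Base rate for H-224 is 0.5%.
Additional duty on H-224 from Orena: +14.7%. Applied ad valorem rate: 0.5% + 14.7% = 15.2%.
Duty = $56,353.22 × 15.2% = $8,565.69.
Total = $2,627.49 + $0.00 + $8,565.69 = $11,193.18.

$11,193.18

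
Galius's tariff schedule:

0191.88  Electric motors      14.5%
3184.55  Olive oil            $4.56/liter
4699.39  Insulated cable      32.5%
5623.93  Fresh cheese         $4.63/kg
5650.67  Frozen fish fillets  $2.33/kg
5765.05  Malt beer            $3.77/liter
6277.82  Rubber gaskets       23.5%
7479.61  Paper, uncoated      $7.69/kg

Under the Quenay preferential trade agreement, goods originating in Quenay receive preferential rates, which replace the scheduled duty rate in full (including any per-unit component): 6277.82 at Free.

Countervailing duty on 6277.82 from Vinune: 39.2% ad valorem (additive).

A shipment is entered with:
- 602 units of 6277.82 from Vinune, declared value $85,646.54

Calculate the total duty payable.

Line 1 (6277.82, Vinune, 602 units, $85,646.54):
Base rate for 6277.82 is 23.5%.
6277.82 has an FTA preferential rate, but origin Vinune is not Quenay; base rate stands.
Additional duty on 6277.82 from Vinune: +39.2%. Applied ad valorem rate: 23.5% + 39.2% = 62.7%.
Duty = $85,646.54 × 62.7% = $53,700.38.

$53,700.38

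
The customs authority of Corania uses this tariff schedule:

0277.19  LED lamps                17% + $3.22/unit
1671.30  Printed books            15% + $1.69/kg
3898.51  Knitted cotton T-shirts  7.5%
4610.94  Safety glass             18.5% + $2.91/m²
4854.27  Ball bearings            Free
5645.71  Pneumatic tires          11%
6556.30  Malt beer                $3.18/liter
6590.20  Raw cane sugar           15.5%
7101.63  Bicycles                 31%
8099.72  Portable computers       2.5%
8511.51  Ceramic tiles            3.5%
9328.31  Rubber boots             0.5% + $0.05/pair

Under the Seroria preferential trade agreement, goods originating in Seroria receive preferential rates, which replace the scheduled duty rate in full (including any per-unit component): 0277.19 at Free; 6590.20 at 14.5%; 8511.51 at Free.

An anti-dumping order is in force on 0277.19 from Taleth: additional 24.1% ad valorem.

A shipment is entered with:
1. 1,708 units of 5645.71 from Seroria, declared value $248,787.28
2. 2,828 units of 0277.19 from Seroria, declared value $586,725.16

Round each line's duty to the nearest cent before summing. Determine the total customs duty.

$27,366.60

Line 1 (5645.71, Seroria, 1,708 units, $248,787.28):
Base rate for 5645.71 is 11%.
Origin Seroria is the FTA partner but 5645.71 is not on the preference list; base rate stands.
Duty = $248,787.28 × 11% = $27,366.60.
Line 2 (0277.19, Seroria, 2,828 units, $586,725.16):
Base rate for 0277.19 is 17% + $3.22/unit.
Origin Seroria qualifies under the Corania–Seroria agreement and 0277.19 is covered: preferential rate Free applies instead.
The additional-duty order on 0277.19 targets Taleth, not Seroria; it does not apply.
Duty = $586,725.16 × 0% = $0.00.
Total = $27,366.60 + $0.00 = $27,366.60.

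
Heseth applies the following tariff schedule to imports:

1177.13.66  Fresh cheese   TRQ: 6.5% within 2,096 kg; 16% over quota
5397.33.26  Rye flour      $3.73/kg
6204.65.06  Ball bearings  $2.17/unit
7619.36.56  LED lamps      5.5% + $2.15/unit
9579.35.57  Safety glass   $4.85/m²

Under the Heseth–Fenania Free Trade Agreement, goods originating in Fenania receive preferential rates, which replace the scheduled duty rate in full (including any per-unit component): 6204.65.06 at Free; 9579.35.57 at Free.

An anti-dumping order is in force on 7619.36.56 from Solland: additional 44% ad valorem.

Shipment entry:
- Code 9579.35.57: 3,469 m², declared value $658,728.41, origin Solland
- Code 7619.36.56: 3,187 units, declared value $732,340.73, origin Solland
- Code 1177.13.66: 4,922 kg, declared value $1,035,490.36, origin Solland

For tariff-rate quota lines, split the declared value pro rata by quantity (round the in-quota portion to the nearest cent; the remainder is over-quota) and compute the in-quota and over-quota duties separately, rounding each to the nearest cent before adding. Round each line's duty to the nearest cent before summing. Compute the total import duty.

$509,972.95

Line 1 (9579.35.57, Solland, 3,469 m², $658,728.41):
Base rate for 9579.35.57 is $4.85/m².
9579.35.57 has an FTA preferential rate, but origin Solland is not Fenania; base rate stands.
Duty = 3,469 × $4.85 = $16,824.65.
Line 2 (7619.36.56, Solland, 3,187 units, $732,340.73):
Base rate for 7619.36.56 is 5.5% + $2.15/unit.
Additional duty on 7619.36.56 from Solland: +44%. Applied ad valorem rate: 5.5% + 44% = 49.5%.
Duty = $732,340.73 × 49.5% + 3,187 × $2.15 = $369,360.71.
Line 3 (1177.13.66, Solland, 4,922 kg, $1,035,490.36):
Code 1177.13.66 is under a tariff-rate quota (threshold 2,096 kg). In-quota: 2,096 kg at 6.5%; over-quota: 2,826 kg at 16%.
Pro-rata value split: in-quota = $1,035,490.36 × 2,096/4,922 = $440,956.48; over-quota = $1,035,490.36 − $440,956.48 = $594,533.88.
In-quota duty = $440,956.48 × 6.5% = $28,662.17. Over-quota duty = $594,533.88 × 16% = $95,125.42.
Line duty = $28,662.17 + $95,125.42 = $123,787.59.
Total = $16,824.65 + $369,360.71 + $123,787.59 = $509,972.95.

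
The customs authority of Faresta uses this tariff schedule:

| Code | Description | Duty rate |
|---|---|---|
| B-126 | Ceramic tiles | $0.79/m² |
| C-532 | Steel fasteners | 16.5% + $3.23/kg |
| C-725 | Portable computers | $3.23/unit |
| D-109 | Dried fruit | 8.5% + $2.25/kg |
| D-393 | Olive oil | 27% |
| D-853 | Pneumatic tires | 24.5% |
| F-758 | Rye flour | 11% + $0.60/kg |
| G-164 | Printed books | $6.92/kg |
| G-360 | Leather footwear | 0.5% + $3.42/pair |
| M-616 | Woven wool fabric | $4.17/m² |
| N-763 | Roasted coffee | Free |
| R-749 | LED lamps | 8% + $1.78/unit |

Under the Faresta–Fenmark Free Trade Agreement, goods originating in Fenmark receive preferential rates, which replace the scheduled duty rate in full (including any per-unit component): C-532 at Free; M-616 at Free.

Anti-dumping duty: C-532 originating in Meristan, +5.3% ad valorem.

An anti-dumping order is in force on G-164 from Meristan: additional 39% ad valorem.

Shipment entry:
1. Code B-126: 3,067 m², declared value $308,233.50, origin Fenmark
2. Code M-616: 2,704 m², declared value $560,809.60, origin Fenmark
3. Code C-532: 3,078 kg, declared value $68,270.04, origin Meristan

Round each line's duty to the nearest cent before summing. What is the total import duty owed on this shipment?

$27,247.74

Line 1 (B-126, Fenmark, 3,067 m², $308,233.50):
Base rate for B-126 is $0.79/m².
Origin Fenmark is the FTA partner but B-126 is not on the preference list; base rate stands.
Duty = 3,067 × $0.79 = $2,422.93.
Line 2 (M-616, Fenmark, 2,704 m², $560,809.60):
Base rate for M-616 is $4.17/m².
Origin Fenmark qualifies under the Faresta–Fenmark agreement and M-616 is covered: preferential rate Free applies instead.
Duty = $560,809.60 × 0% = $0.00.
Line 3 (C-532, Meristan, 3,078 kg, $68,270.04):
Base rate for C-532 is 16.5% + $3.23/kg.
C-532 has an FTA preferential rate, but origin Meristan is not Fenmark; base rate stands.
Additional duty on C-532 from Meristan: +5.3%. Applied ad valorem rate: 16.5% + 5.3% = 21.8%.
Duty = $68,270.04 × 21.8% + 3,078 × $3.23 = $24,824.81.
Total = $2,422.93 + $0.00 + $24,824.81 = $27,247.74.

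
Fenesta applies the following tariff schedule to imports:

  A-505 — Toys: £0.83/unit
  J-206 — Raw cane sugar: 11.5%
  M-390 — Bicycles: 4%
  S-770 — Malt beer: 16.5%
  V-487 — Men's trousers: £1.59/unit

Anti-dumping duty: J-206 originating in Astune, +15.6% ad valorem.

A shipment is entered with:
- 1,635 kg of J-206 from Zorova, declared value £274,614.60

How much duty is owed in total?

£31,580.68

Line 1 (J-206, Zorova, 1,635 kg, £274,614.60):
Base rate for J-206 is 11.5%.
The additional-duty order on J-206 targets Astune, not Zorova; it does not apply.
Duty = £274,614.60 × 11.5% = £31,580.68.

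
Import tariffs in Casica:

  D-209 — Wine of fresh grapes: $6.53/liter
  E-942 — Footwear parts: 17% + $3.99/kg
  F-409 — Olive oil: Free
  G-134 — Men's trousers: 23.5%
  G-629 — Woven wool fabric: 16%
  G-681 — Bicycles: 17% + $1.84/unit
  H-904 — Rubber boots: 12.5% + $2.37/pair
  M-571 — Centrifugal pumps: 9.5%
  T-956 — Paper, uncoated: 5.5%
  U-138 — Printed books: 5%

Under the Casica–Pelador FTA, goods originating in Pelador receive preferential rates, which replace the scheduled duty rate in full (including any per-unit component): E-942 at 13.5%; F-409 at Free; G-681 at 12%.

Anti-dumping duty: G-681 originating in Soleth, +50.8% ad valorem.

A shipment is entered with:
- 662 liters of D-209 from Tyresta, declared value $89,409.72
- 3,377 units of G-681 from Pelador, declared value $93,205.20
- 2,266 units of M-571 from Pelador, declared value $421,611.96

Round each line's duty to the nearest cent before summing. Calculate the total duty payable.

Line 1 (D-209, Tyresta, 662 liters, $89,409.72):
Base rate for D-209 is $6.53/liter.
Duty = 662 × $6.53 = $4,322.86.
Line 2 (G-681, Pelador, 3,377 units, $93,205.20):
Base rate for G-681 is 17% + $1.84/unit.
Origin Pelador qualifies under the Casica–Pelador agreement and G-681 is covered: preferential rate 12% applies instead.
The additional-duty order on G-681 targets Soleth, not Pelador; it does not apply.
Duty = $93,205.20 × 12% = $11,184.62.
Line 3 (M-571, Pelador, 2,266 units, $421,611.96):
Base rate for M-571 is 9.5%.
Origin Pelador is the FTA partner but M-571 is not on the preference list; base rate stands.
Duty = $421,611.96 × 9.5% = $40,053.14.
Total = $4,322.86 + $11,184.62 + $40,053.14 = $55,560.62.

$55,560.62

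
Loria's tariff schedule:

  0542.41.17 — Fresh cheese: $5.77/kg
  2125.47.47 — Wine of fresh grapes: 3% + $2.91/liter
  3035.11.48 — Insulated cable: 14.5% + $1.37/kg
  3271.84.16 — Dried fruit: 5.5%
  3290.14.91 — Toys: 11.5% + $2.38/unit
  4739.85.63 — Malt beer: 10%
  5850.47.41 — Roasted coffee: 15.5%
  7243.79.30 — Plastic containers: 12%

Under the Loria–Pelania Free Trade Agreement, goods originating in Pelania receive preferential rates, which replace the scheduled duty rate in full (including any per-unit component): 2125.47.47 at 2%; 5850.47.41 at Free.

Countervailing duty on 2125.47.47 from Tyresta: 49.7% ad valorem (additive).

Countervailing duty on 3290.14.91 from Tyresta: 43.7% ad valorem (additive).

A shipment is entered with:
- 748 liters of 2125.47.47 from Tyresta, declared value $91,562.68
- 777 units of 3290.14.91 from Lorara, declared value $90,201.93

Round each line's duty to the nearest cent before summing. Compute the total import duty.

Line 1 (2125.47.47, Tyresta, 748 liters, $91,562.68):
Base rate for 2125.47.47 is 3% + $2.91/liter.
2125.47.47 has an FTA preferential rate, but origin Tyresta is not Pelania; base rate stands.
Additional duty on 2125.47.47 from Tyresta: +49.7%. Applied ad valorem rate: 3% + 49.7% = 52.7%.
Duty = $91,562.68 × 52.7% + 748 × $2.91 = $50,430.21.
Line 2 (3290.14.91, Lorara, 777 units, $90,201.93):
Base rate for 3290.14.91 is 11.5% + $2.38/unit.
The additional-duty order on 3290.14.91 targets Tyresta, not Lorara; it does not apply.
Duty = $90,201.93 × 11.5% + 777 × $2.38 = $12,222.48.
Total = $50,430.21 + $12,222.48 = $62,652.69.

$62,652.69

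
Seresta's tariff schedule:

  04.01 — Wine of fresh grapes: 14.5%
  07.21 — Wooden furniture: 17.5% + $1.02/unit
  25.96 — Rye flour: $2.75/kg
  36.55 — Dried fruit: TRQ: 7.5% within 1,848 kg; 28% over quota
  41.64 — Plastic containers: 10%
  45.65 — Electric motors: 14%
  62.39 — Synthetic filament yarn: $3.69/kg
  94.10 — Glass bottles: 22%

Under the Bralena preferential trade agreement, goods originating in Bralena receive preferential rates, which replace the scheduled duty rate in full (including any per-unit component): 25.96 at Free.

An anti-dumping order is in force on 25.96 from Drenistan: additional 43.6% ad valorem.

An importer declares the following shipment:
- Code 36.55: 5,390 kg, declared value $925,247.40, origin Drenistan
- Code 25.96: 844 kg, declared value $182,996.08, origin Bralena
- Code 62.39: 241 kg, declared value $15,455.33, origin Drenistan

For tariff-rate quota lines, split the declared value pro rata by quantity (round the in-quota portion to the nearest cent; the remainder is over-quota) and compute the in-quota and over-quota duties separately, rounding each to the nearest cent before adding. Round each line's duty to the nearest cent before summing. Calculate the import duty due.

Line 1 (36.55, Drenistan, 5,390 kg, $925,247.40):
Code 36.55 is under a tariff-rate quota (threshold 1,848 kg). In-quota: 1,848 kg at 7.5%; over-quota: 3,542 kg at 28%.
Pro-rata value split: in-quota = $925,247.40 × 1,848/5,390 = $317,227.68; over-quota = $925,247.40 − $317,227.68 = $608,019.72.
In-quota duty = $317,227.68 × 7.5% = $23,792.08. Over-quota duty = $608,019.72 × 28% = $170,245.52.
Line duty = $23,792.08 + $170,245.52 = $194,037.60.
Line 2 (25.96, Bralena, 844 kg, $182,996.08):
Base rate for 25.96 is $2.75/kg.
Origin Bralena qualifies under the Seresta–Bralena agreement and 25.96 is covered: preferential rate Free applies instead.
The additional-duty order on 25.96 targets Drenistan, not Bralena; it does not apply.
Duty = $182,996.08 × 0% = $0.00.
Line 3 (62.39, Drenistan, 241 kg, $15,455.33):
Base rate for 62.39 is $3.69/kg.
Duty = 241 × $3.69 = $889.29.
Total = $194,037.60 + $0.00 + $889.29 = $194,926.89.

$194,926.89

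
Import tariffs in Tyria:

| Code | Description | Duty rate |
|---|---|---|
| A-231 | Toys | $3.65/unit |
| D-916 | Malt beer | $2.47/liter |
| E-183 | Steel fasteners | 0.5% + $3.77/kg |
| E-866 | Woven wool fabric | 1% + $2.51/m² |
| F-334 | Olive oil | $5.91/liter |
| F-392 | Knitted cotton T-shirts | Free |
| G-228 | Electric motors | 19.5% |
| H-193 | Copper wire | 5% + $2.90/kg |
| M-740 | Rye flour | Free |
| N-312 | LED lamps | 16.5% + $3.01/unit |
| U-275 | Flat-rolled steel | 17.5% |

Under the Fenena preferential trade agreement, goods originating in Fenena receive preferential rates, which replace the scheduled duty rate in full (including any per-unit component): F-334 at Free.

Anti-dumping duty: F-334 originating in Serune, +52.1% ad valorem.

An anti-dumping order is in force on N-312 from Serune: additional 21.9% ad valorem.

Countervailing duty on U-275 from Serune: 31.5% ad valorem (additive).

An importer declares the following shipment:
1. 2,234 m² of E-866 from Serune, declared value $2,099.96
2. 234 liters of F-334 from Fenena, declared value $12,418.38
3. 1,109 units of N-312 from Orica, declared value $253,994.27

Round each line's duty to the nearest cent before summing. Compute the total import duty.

$50,875.48

Line 1 (E-866, Serune, 2,234 m², $2,099.96):
Base rate for E-866 is 1% + $2.51/m².
Duty = $2,099.96 × 1% + 2,234 × $2.51 = $5,628.34.
Line 2 (F-334, Fenena, 234 liters, $12,418.38):
Base rate for F-334 is $5.91/liter.
Origin Fenena qualifies under the Tyria–Fenena agreement and F-334 is covered: preferential rate Free applies instead.
The additional-duty order on F-334 targets Serune, not Fenena; it does not apply.
Duty = $12,418.38 × 0% = $0.00.
Line 3 (N-312, Orica, 1,109 units, $253,994.27):
Base rate for N-312 is 16.5% + $3.01/unit.
The additional-duty order on N-312 targets Serune, not Orica; it does not apply.
Duty = $253,994.27 × 16.5% + 1,109 × $3.01 = $45,247.14.
Total = $5,628.34 + $0.00 + $45,247.14 = $50,875.48.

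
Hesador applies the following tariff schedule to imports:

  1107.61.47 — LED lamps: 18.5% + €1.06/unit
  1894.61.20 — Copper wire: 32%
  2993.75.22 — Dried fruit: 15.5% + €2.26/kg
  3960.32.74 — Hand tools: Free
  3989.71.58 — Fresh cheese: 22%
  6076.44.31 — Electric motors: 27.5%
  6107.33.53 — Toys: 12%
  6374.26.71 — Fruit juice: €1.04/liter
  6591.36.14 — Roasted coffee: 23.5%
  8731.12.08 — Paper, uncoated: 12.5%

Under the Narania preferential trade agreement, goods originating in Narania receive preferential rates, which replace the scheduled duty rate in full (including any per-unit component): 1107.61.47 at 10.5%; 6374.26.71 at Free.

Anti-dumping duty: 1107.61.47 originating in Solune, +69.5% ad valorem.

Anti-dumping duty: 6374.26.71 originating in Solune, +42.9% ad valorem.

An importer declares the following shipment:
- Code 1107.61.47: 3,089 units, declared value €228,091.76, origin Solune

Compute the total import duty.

Line 1 (1107.61.47, Solune, 3,089 units, €228,091.76):
Base rate for 1107.61.47 is 18.5% + €1.06/unit.
1107.61.47 has an FTA preferential rate, but origin Solune is not Narania; base rate stands.
Additional duty on 1107.61.47 from Solune: +69.5%. Applied ad valorem rate: 18.5% + 69.5% = 88%.
Duty = €228,091.76 × 88% + 3,089 × €1.06 = €203,995.09.

€203,995.09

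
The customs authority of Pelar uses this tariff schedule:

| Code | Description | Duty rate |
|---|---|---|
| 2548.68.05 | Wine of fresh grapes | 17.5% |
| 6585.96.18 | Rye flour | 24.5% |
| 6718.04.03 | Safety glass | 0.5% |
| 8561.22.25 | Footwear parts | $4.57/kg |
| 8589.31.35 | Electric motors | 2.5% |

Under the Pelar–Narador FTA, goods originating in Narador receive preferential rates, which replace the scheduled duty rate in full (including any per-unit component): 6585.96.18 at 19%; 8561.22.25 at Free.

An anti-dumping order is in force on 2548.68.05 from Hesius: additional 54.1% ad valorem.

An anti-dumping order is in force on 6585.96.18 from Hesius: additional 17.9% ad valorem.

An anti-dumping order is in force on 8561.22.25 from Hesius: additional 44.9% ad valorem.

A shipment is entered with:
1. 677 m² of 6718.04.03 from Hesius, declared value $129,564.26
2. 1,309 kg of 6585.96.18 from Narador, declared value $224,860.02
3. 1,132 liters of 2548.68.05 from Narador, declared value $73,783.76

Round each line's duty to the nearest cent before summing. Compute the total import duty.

Line 1 (6718.04.03, Hesius, 677 m², $129,564.26):
Base rate for 6718.04.03 is 0.5%.
Duty = $129,564.26 × 0.5% = $647.82.
Line 2 (6585.96.18, Narador, 1,309 kg, $224,860.02):
Base rate for 6585.96.18 is 24.5%.
Origin Narador qualifies under the Pelar–Narador agreement and 6585.96.18 is covered: preferential rate 19% applies instead.
The additional-duty order on 6585.96.18 targets Hesius, not Narador; it does not apply.
Duty = $224,860.02 × 19% = $42,723.40.
Line 3 (2548.68.05, Narador, 1,132 liters, $73,783.76):
Base rate for 2548.68.05 is 17.5%.
Origin Narador is the FTA partner but 2548.68.05 is not on the preference list; base rate stands.
The additional-duty order on 2548.68.05 targets Hesius, not Narador; it does not apply.
Duty = $73,783.76 × 17.5% = $12,912.16.
Total = $647.82 + $42,723.40 + $12,912.16 = $56,283.38.

$56,283.38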